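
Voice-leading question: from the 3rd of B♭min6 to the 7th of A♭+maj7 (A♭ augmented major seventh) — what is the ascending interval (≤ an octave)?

A4

B♭min6 has D♭ as its 3rd, and A♭+maj7 (A♭ augmented major seventh) has G as its 7th.
From D♭ to G: 6 semitones over a fourth = augmented.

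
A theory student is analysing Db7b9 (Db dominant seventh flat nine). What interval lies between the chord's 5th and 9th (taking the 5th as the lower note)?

diminished fifth

Db7b9 (Db dominant seventh flat nine) is spelled Db F Ab Cb Ebb.
5th = Ab; 9th = Ebb.
5 letter names make it a fifth; at 6 semitones (a half step narrower than perfect) the quality is diminished.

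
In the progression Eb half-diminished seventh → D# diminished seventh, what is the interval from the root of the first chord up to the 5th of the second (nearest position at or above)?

augmented fourth

Eb half-diminished seventh has Eb as its root, and D# diminished seventh has A as its 5th.
4 letter names make it a fourth; at 6 semitones (a half step wider than perfect) the quality is augmented.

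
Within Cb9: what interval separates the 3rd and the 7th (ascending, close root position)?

Spelling the chord: Cb–Eb–Gb–Bbb–Db.
So we need the interval from Eb up to Bbb.
From Eb to Bbb: 6 semitones over a fifth = diminished.
This 3–7 tritone is the characteristic tension at the heart of the dominant sound.

d5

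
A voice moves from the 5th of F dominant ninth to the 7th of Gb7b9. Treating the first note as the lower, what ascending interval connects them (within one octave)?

The 5th of F dominant ninth is C; the 7th of Gb7b9 is Fb.
C up to Fb is 4 semitones, a half step narrower than a perfect fourth, so the interval is diminished.

diminished fourth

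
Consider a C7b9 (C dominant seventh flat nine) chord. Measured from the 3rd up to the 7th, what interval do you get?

C dominant seventh flat nine: C–E–G–Bb–Db.
The 3rd is E and the 7th is Bb.
5 letter names make it a fifth; at 6 semitones (a half step narrower than perfect) the quality is diminished.
This 3–7 tritone is the characteristic tension at the heart of the dominant sound.

d5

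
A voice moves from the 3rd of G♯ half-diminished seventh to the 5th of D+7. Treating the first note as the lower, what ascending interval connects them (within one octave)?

The 3rd of G♯ half-diminished seventh is B; the 5th of D+7 is A♯.
From B to A♯ is 11 semitones, exactly the major seventh.

major 7th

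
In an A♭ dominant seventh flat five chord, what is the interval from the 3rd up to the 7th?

A♭7b5: A♭–C–E𝄫–G♭.
So we need the interval from C up to G♭.
From C to G♭: 6 semitones over a fifth = diminished.
That tritone between 3rd and 7th is what gives the dominant seventh its pull toward resolution.

diminished fifth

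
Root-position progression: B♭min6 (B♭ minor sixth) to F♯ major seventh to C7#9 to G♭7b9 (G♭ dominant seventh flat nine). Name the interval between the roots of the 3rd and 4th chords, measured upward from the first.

diminished fifth

The roots are C and G♭.
5 letter names make it a fifth; at 6 semitones (a half step narrower than perfect) the quality is diminished.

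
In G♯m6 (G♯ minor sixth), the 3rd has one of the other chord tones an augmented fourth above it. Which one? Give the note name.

G♯m6 is spelled G♯, B, D♯, E♯.
The 3rd is B. An augmented fourth above B is E♯.
E♯ is the chord's 6th.

E#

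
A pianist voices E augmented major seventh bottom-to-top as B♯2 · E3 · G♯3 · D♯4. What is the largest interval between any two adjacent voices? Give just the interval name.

Adjacent intervals: B♯2→E3 = diminished fourth; E3→G♯3 = major third; G♯3→D♯4 = perfect fifth.
The largest is G♯3 to D♯4, a perfect fifth (7 semitones).

perfect fifth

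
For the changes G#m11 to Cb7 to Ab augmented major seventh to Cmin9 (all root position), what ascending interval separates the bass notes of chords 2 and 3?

The roots are Cb and Ab.
From Cb to Ab is 9 semitones, exactly the major sixth.

major sixth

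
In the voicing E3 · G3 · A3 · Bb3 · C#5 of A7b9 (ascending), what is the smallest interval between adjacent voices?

minor 2nd

Adjacent intervals: E3→G3 = minor third; G3→A3 = major second; A3→Bb3 = minor second; Bb3→C#5 = augmented ninth.
The smallest is A3 to Bb3, a minor second (1 semitone).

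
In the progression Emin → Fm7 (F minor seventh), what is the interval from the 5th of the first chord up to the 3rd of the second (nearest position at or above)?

diminished seventh

The 5th of Emin is B; the 3rd of Fm7 (F minor seventh) is A♭.
7 letter names make it a seventh; at 9 semitones (a whole step narrower than major) the quality is diminished.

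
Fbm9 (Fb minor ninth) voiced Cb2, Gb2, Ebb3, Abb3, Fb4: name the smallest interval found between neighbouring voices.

perfect fourth

Adjacent intervals: Cb2→Gb2 = perfect fifth; Gb2→Ebb3 = minor sixth; Ebb3→Abb3 = perfect fourth; Abb3→Fb4 = major sixth.
The smallest is Ebb3 to Abb3, a perfect fourth (5 semitones).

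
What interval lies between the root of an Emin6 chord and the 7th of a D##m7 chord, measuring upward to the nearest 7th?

A6

The root of Emin6 is E; the 7th of D##m7 is C##.
From E to C##: 10 semitones over a sixth = augmented.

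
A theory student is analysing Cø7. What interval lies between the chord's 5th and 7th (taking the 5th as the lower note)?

The chord tones of Cm7b5 are C, Eb, Gb, Bb.
The 5th is Gb and the 7th is Bb.
From Gb to Bb is 4 semitones, exactly the major third.

M3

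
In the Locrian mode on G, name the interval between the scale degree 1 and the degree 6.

The scale runs G Ab Bb C Db Eb F.
That puts G below Eb.
G up to Eb is 8 semitones, a half step narrower than a major sixth, so the interval is minor.

minor sixth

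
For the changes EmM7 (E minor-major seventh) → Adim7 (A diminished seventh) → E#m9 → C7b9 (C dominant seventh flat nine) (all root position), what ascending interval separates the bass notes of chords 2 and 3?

augmented 5th

The roots are A and E#.
5 letter names make it a fifth; at 8 semitones (a half step wider than perfect) the quality is augmented.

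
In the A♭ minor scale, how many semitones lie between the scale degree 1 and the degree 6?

The scale is A♭ B♭ C♭ D♭ E♭ F♭ G♭.
A♭ up to F♭ is a minor sixth — 8 semitones.

8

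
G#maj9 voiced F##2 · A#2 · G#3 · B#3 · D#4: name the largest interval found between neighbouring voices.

Adjacent intervals: F##2→A#2 = minor third; A#2→G#3 = minor seventh; G#3→B#3 = major third; B#3→D#4 = minor third.
The largest is A#2 to G#3, a minor seventh (10 semitones).

minor seventh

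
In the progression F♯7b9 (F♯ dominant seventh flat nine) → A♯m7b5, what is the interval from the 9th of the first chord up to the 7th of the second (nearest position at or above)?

augmented unison

F♯7b9 (F♯ dominant seventh flat nine) has G as its 9th, and A♯m7b5 has G♯ as its 7th.
From G to G♯: 1 semitone over a unison = augmented.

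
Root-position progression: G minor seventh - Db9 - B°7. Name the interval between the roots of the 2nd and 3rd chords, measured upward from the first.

augmented sixth

The roots are Db and B.
6 letter names make it a sixth; at 10 semitones (a half step wider than major) the quality is augmented.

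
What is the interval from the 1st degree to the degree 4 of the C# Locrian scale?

C# locrian: C# D E F# G A B.
1st degree = C#; degree 4 = F#.
From C# to F# is 5 semitones, exactly the perfect fourth.

perfect 4th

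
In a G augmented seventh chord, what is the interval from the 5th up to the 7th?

d3

Gaug7: G-B-D#-F.
So we need the interval from D# up to F.
From D# to F: 2 semitones over a third = diminished.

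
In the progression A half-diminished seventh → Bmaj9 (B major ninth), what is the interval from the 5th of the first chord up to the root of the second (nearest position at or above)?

A half-diminished seventh has E♭ as its 5th, and Bmaj9 (B major ninth) has B as its root.
From E♭ to B: 8 semitones over a fifth = augmented.

augmented fifth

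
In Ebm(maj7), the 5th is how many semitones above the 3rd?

4

The chord tones of EbmM7 (Eb minor-major seventh) are Eb-Gb-Bb-D.
Gb to Bb is a major third: 4 semitones.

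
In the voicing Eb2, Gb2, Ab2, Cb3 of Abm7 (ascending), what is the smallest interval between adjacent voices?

major second

Adjacent intervals: Eb2→Gb2 = minor third; Gb2→Ab2 = major second; Ab2→Cb3 = minor third.
The smallest is Gb2 to Ab2, a major second (2 semitones).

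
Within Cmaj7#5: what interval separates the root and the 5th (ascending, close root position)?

augmented fifth

Cmaj7#5: C, E, G#, B.
That puts C below G#.
From C to G#: 8 semitones over a fifth = augmented.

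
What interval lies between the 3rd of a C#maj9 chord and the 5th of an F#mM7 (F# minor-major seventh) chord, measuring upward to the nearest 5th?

minor sixth

C#maj9 has E# as its 3rd, and F#mM7 (F# minor-major seventh) has C# as its 5th.
6 letter names make it a sixth; at 8 semitones (a half step narrower than major) the quality is minor.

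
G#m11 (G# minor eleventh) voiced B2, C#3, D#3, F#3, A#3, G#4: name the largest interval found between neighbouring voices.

Adjacent intervals: B2→C#3 = major second; C#3→D#3 = major second; D#3→F#3 = minor third; F#3→A#3 = major third; A#3→G#4 = minor seventh.
The largest is A#3 to G#4, a minor seventh (10 semitones).

minor 7th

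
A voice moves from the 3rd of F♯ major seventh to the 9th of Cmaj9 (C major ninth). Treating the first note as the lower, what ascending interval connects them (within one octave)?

F♯ major seventh has A♯ as its 3rd, and Cmaj9 (C major ninth) has D as its 9th.
From A♯ to D: 4 semitones over a fourth = diminished.

diminished 4th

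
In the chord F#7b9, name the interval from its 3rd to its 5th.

F#7b9 is spelled F# A# C# E G.
That puts A# below C#.
3 letter names make it a third; at 3 semitones (a half step narrower than major) the quality is minor.

m3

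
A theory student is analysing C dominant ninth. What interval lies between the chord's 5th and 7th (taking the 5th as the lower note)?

minor third

C dominant ninth is spelled C-E-G-Bb-D.
5th = G; 7th = Bb.
G up to Bb is 3 semitones, a half step narrower than a major third, so the interval is minor.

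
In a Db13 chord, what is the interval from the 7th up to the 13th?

major seventh

Db dominant thirteenth: Db, F, Ab, Cb, Eb, Bb.
7th = Cb; 13th = Bb.
From Cb to Bb is 11 semitones, exactly the major seventh.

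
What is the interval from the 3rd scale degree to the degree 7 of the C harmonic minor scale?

augmented fifth

The scale runs C D Eb F G Ab B.
So we need the interval from Eb up to B.
From Eb to B: 8 semitones over a fifth = augmented.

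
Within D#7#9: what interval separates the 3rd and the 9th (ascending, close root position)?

D#7#9 is spelled D#–F##–A#–C#–E##.
3rd = F##; 9th = E##.
F## up to E## spans 7 letter names and 11 semitones — a major seventh.

major 7th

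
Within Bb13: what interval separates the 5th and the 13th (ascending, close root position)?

The chord tones of Bb13 are Bb–D–F–Ab–C–G.
The 5th is F and the 13th is G.
F up to G spans 9 letter names and 14 semitones — a major ninth.

major ninth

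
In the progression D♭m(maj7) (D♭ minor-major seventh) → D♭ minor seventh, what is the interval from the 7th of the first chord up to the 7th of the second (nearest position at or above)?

The 7th of D♭m(maj7) (D♭ minor-major seventh) is C; the 7th of D♭ minor seventh is C♭.
From C to C♭: 11 semitones over an octave = diminished.

d8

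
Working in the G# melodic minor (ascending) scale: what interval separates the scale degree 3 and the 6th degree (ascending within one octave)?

The scale runs G# A# B C# D# E# F##.
That puts B below E#.
From B to E#: 6 semitones over a fourth = augmented.

augmented fourth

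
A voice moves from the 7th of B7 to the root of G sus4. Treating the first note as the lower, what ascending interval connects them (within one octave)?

m7

The 7th of B7 is A; the root of G sus4 is G.
7 letter names make it a seventh; at 10 semitones (a half step narrower than major) the quality is minor.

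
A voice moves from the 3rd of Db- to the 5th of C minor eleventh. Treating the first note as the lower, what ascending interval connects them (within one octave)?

The 3rd of Db- is Fb; the 5th of C minor eleventh is G.
From Fb to G: 3 semitones over a second = augmented.

A2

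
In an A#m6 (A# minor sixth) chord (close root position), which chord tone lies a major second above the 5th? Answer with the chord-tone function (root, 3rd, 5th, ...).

Spelling the chord: A#–C#–E#–F##.
The 5th is E#. A major second above E# is F##.
F## is the chord's 6th.

6th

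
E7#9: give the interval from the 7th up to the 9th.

E7#9 is spelled E–G#–B–D–F##.
That puts D below F##.
3 letter names make it a third; at 5 semitones (a half step wider than major) the quality is augmented.

augmented third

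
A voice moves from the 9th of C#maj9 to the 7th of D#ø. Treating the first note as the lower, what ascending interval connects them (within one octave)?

m7

C#maj9 has D# as its 9th, and D#ø has C# as its 7th.
7 letter names make it a seventh; at 10 semitones (a half step narrower than major) the quality is minor.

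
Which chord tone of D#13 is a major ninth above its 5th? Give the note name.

B#

The chord tones of D#13 (D# dominant thirteenth) are D#, F##, A#, C#, E#, B#.
The 5th is A#. A major ninth above A# is B#.
B# is the chord's 13th.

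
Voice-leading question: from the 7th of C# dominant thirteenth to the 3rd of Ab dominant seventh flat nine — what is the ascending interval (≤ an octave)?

minor second

C# dominant thirteenth has B as its 7th, and Ab dominant seventh flat nine has C as its 3rd.
2 letter names make it a second; at 1 semitone (a half step narrower than major) the quality is minor.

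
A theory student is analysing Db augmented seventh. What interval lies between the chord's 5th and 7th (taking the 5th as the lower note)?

Db augmented seventh: Db–F–A–Cb.
The 5th is A and the 7th is Cb.
From A to Cb: 2 semitones over a third = diminished.

d3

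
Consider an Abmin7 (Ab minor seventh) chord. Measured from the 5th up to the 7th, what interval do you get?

minor 3rd

Abm7 (Ab minor seventh): Ab-Cb-Eb-Gb.
That puts Eb below Gb.
Eb up to Gb is 3 semitones, a half step narrower than a major third, so the interval is minor.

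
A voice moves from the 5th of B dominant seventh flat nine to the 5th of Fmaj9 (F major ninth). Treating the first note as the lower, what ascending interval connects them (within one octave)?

The 5th of B dominant seventh flat nine is F♯; the 5th of Fmaj9 (F major ninth) is C.
5 letter names make it a fifth; at 6 semitones (a half step narrower than perfect) the quality is diminished.

diminished fifth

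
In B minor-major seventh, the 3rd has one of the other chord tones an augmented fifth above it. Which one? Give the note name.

A#

BmM7 is spelled B–D–F♯–A♯.
The 3rd is D. An augmented fifth above D is A♯.
A♯ is the chord's 7th.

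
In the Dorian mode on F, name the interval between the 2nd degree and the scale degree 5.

P4

F dorian: F G Ab Bb C D Eb.
2nd degree = G; 5th degree = C.
Counting 4 letters and 5 half steps from G gives a perfect fourth.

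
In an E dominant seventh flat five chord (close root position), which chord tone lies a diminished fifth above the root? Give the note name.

The chord tones of E7b5 (E dominant seventh flat five) are E-G#-Bb-D.
The root is E. A diminished fifth above E is Bb.
Bb is the chord's 5th.

Bb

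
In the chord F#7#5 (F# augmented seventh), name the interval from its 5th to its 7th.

F#7#5 (F# augmented seventh): F#-A#-C##-E.
That puts C## below E.
C## up to E is 2 semitones, a whole step narrower than a major third, so the interval is diminished.

diminished third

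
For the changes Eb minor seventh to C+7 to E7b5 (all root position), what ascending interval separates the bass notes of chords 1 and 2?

major sixth

The roots are Eb and C.
Eb up to C spans 6 letter names and 9 semitones — a major sixth.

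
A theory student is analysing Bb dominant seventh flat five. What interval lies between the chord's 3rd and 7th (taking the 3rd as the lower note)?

diminished fifth

The chord tones of Bb dominant seventh flat five are Bb, D, Fb, Ab.
So we need the interval from D up to Ab.
From D to Ab: 6 semitones over a fifth = diminished.
That tritone between 3rd and 7th is what gives the dominant seventh its pull toward resolution.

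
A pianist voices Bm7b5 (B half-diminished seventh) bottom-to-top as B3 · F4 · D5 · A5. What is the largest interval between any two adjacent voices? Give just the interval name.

major sixth

Adjacent intervals: B3→F4 = diminished fifth; F4→D5 = major sixth; D5→A5 = perfect fifth.
The largest is F4 to D5, a major sixth (9 semitones).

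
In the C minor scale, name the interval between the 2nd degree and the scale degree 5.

perfect fourth

Spelling the C minor scale: C D Eb F G Ab Bb.
That puts D below G.
Counting 4 letters and 5 half steps from D gives a perfect fourth.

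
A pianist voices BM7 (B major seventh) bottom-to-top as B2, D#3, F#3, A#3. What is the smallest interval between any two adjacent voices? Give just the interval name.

minor third

Adjacent intervals: B2→D#3 = major third; D#3→F#3 = minor third; F#3→A#3 = major third.
The smallest is D#3 to F#3, a minor third (3 semitones).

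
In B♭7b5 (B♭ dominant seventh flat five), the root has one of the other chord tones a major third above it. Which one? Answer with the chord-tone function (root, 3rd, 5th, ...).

The chord tones of B♭7b5 (B♭ dominant seventh flat five) are B♭, D, F♭, A♭.
The root is B♭. A major third above B♭ is D.
D is the chord's 3rd.

3rd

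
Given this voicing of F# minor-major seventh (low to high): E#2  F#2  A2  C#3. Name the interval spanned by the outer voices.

The outer voices are E#2 and C#3.
From E# to C#: 8 semitones over a sixth = minor.

minor sixth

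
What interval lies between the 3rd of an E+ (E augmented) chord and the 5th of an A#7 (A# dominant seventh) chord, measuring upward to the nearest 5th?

major sixth

The 3rd of E+ (E augmented) is G#; the 5th of A#7 (A# dominant seventh) is E#.
From G# to E# is 9 semitones, exactly the major sixth.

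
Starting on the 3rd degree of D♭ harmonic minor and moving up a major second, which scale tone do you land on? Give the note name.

Gb

The scale is D♭ E♭ F♭ G♭ A♭ B𝄫 C.
The 3rd degree is F♭; a major second above that is G♭ — scale degree 4.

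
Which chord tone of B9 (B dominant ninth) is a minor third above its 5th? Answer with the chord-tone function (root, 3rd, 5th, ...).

Spelling the chord: B-D♯-F♯-A-C♯.
The 5th is F♯. A minor third above F♯ is A.
A is the chord's 7th.

7th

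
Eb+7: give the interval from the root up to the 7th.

Spelling the chord: Eb G B Db.
The root is Eb and the 7th is Db.
7 letter names make it a seventh; at 10 semitones (a half step narrower than major) the quality is minor.

minor seventh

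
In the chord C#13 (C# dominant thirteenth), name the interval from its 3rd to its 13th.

perfect eleventh

The chord tones of C# dominant thirteenth are C#–E#–G#–B–D#–A#.
That puts E# below A#.
E# up to A# spans 11 letter names and 17 semitones — a perfect eleventh.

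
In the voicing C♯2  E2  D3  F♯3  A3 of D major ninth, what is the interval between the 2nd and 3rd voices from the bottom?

minor seventh

Those voices are E2 and D3.
From E to D: 10 semitones over a seventh = minor.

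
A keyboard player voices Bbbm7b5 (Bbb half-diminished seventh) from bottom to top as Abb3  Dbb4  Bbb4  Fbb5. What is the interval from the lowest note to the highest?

minor thirteenth

The outer voices are Abb3 and Fbb5.
13 letter names make it a thirteenth; at 20 semitones (a half step narrower than major) the quality is minor.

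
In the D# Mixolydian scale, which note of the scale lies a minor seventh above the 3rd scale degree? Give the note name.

E#

The scale is D# E# F## G# A# B# C#.
The 3rd scale degree is F##; a minor seventh above that is E# — scale degree 2.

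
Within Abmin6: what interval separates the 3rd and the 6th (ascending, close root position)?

Abm6 is spelled Ab-Cb-Eb-F.
The 3rd is Cb and the 6th is F.
Cb up to F is 6 semitones, a half step wider than a perfect fourth, so the interval is augmented.

augmented fourth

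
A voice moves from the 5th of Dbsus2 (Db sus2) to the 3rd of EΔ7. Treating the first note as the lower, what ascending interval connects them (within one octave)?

The 5th of Dbsus2 (Db sus2) is Ab; the 3rd of EΔ7 is G#.
From Ab to G#: 12 semitones over a seventh = augmented.

A7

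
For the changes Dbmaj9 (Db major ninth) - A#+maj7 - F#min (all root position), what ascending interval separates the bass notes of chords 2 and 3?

minor sixth

The roots are A# and F#.
From A# to F#: 8 semitones over a sixth = minor.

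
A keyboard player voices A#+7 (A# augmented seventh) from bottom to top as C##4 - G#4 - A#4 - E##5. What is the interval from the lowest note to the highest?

The outer voices are C##4 and E##5.
From C## to E## is 16 semitones, exactly the major tenth.

M10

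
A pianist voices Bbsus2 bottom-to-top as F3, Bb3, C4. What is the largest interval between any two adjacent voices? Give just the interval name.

P4

Adjacent intervals: F3→Bb3 = perfect fourth; Bb3→C4 = major second.
The largest is F3 to Bb3, a perfect fourth (5 semitones).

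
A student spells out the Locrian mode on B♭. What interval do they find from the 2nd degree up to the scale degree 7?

B♭ locrian: B♭ C♭ D♭ E♭ F♭ G♭ A♭.
So we need the interval from C♭ up to A♭.
C♭ up to A♭ spans 6 letter names and 9 semitones — a major sixth.

major 6th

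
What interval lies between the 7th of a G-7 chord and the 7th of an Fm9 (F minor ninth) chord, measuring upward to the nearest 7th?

minor seventh

G-7 has F as its 7th, and Fm9 (F minor ninth) has Eb as its 7th.
From F to Eb: 10 semitones over a seventh = minor.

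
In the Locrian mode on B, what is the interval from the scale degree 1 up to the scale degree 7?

Spelling the Locrian mode on B: B C D E F G A.
That puts B below A.
7 letter names make it a seventh; at 10 semitones (a half step narrower than major) the quality is minor.

m7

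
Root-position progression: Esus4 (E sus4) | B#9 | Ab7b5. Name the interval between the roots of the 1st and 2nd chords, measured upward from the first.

A5

The roots are E and B#.
From E to B#: 8 semitones over a fifth = augmented.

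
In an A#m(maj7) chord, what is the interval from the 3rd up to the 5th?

major third

The chord tones of A#mM7 are A#, C#, E#, G##.
3rd = C#; 5th = E#.
C# up to E# spans 3 letter names and 4 semitones — a major third.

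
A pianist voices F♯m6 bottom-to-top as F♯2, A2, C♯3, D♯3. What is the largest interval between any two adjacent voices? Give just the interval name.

major third

Adjacent intervals: F♯2→A2 = minor third; A2→C♯3 = major third; C♯3→D♯3 = major second.
The largest is A2 to C♯3, a major third (4 semitones).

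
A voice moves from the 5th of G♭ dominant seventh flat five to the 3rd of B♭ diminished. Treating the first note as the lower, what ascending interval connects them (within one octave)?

augmented unison

The 5th of G♭ dominant seventh flat five is D𝄫; the 3rd of B♭ diminished is D♭.
From D𝄫 to D♭: 1 semitone over a unison = augmented.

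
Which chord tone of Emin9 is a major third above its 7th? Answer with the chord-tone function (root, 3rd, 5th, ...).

9th

Spelling the chord: E–G–B–D–F#.
The 7th is D. A major third above D is F#.
F# is the chord's 9th.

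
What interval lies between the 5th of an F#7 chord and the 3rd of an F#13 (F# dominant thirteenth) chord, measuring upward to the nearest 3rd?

F#7 has C# as its 5th, and F#13 (F# dominant thirteenth) has A# as its 3rd.
C# up to A# spans 6 letter names and 9 semitones — a major sixth.

major 6th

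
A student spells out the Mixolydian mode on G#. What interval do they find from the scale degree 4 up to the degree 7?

perfect fourth

Spelling the Mixolydian mode on G#: G# A# B# C# D# E# F#.
Scale degree 4 = C#; 7th degree = F#.
Counting 4 letters and 5 half steps from C# gives a perfect fourth.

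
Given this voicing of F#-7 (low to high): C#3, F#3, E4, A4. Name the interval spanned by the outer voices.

The outer voices are C#3 and A4.
From C# to A: 20 semitones over a thirteenth = minor.

minor thirteenth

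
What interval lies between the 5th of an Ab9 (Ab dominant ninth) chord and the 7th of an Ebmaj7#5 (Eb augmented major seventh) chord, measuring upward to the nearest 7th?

M7

The 5th of Ab9 (Ab dominant ninth) is Eb; the 7th of Ebmaj7#5 (Eb augmented major seventh) is D.
Eb up to D spans 7 letter names and 11 semitones — a major seventh.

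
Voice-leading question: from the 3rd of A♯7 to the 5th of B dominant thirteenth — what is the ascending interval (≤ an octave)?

A♯7 has C𝄪 as its 3rd, and B dominant thirteenth has F♯ as its 5th.
4 letter names make it a fourth; at 4 semitones (a half step narrower than perfect) the quality is diminished.

diminished fourth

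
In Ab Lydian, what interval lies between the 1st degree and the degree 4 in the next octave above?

Spelling Ab Lydian: Ab Bb C D Eb F G.
1st degree = Ab; 4th scale degree (up an octave) = D.
11 letter names make it an eleventh; at 18 semitones (a half step wider than perfect) the quality is augmented.

augmented eleventh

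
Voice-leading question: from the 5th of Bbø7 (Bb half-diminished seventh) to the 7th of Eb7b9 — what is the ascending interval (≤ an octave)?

Bbø7 (Bb half-diminished seventh) has Fb as its 5th, and Eb7b9 has Db as its 7th.
Counting 6 letters and 9 half steps from Fb gives a major sixth.

major sixth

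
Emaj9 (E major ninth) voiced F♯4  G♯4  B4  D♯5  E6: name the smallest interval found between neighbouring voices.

Adjacent intervals: F♯4→G♯4 = major second; G♯4→B4 = minor third; B4→D♯5 = major third; D♯5→E6 = minor ninth.
The smallest is F♯4 to G♯4, a major second (2 semitones).

major second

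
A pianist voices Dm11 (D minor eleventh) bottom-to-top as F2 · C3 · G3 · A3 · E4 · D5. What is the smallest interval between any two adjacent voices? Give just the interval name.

Adjacent intervals: F2→C3 = perfect fifth; C3→G3 = perfect fifth; G3→A3 = major second; A3→E4 = perfect fifth; E4→D5 = minor seventh.
The smallest is G3 to A3, a major second (2 semitones).

major second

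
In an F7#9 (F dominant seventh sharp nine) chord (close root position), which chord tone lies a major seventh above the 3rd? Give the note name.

F dominant seventh sharp nine is spelled F-A-C-Eb-G#.
The 3rd is A. A major seventh above A is G#.
G# is the chord's 9th.

G#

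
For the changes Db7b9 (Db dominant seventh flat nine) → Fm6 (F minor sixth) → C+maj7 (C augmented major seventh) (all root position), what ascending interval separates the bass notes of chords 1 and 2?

The roots are Db and F.
From Db to F is 4 semitones, exactly the major third.

major third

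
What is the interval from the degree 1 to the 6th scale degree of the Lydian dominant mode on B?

major 6th

The scale runs B C# D# E# F# G# A.
Degree 1 = B; degree 6 = G#.
B up to G# spans 6 letter names and 9 semitones — a major sixth.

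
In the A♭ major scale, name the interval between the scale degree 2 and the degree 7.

A♭ major: A♭ B♭ C D♭ E♭ F G.
So we need the interval from B♭ up to G.
Counting 6 letters and 9 half steps from B♭ gives a major sixth.

M6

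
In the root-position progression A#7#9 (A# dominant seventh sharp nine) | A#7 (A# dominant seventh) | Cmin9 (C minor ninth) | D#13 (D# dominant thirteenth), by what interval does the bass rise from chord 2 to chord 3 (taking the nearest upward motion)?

diminished third

The roots are A# and C.
A# up to C is 2 semitones, a whole step narrower than a major third, so the interval is diminished.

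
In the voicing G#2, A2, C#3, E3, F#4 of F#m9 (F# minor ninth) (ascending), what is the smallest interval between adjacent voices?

minor second

Adjacent intervals: G#2→A2 = minor second; A2→C#3 = major third; C#3→E3 = minor third; E3→F#4 = major ninth.
The smallest is G#2 to A2, a minor second (1 semitone).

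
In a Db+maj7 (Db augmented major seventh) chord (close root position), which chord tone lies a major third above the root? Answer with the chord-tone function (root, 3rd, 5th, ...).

3rd

Spelling the chord: Db F A C.
The root is Db. A major third above Db is F.
F is the chord's 3rd.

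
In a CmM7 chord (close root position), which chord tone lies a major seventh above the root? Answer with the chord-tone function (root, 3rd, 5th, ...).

C minor-major seventh is spelled C–Eb–G–B.
The root is C. A major seventh above C is B.
B is the chord's 7th.

7th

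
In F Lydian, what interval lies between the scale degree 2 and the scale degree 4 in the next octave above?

F lydian: F G A B C D E.
That puts G below B.
G up to B spans 10 letter names and 16 semitones — a major tenth.

major tenth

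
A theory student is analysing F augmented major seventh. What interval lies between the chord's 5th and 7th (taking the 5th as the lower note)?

m3

Spelling the chord: F, A, C#, E.
That puts C# below E.
C# up to E is 3 semitones, a half step narrower than a major third, so the interval is minor.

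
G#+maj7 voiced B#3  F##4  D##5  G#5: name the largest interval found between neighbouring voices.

Adjacent intervals: B#3→F##4 = perfect fifth; F##4→D##5 = major sixth; D##5→G#5 = diminished fourth.
The largest is F##4 to D##5, a major sixth (9 semitones).

major sixth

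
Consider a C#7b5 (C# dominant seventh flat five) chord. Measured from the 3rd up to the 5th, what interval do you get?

diminished 3rd

C#7b5 (C# dominant seventh flat five): C#–E#–G–B.
So we need the interval from E# up to G.
3 letter names make it a third; at 2 semitones (a whole step narrower than major) the quality is diminished.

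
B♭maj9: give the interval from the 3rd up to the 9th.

B♭ major ninth: B♭ D F A C.
The 3rd is D and the 9th is C.
D up to C is 10 semitones, a half step narrower than a major seventh, so the interval is minor.

minor seventh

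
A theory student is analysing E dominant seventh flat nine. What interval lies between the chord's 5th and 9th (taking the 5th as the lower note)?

diminished 5th

The chord tones of E dominant seventh flat nine are E G# B D F.
5th = B; 9th = F.
5 letter names make it a fifth; at 6 semitones (a half step narrower than perfect) the quality is diminished.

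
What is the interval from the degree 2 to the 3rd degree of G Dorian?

minor second

The scale runs G A Bb C D E F.
The degree 2 is A and the degree 3 is Bb.
2 letter names make it a second; at 1 semitone (a half step narrower than major) the quality is minor.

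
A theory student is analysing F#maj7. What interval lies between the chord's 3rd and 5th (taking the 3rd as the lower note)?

The chord tones of F#maj7 (F# major seventh) are F# A# C# E#.
The 3rd is A# and the 5th is C#.
3 letter names make it a third; at 3 semitones (a half step narrower than major) the quality is minor.

minor third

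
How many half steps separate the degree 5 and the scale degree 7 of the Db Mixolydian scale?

3

The scale is Db Eb F Gb Ab Bb Cb.
Ab up to Cb is a minor third — 3 semitones.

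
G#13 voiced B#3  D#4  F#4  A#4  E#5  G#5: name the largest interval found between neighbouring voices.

Adjacent intervals: B#3→D#4 = minor third; D#4→F#4 = minor third; F#4→A#4 = major third; A#4→E#5 = perfect fifth; E#5→G#5 = minor third.
The largest is A#4 to E#5, a perfect fifth (7 semitones).

P5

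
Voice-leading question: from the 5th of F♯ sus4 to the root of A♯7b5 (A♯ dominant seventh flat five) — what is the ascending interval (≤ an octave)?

major sixth

The 5th of F♯ sus4 is C♯; the root of A♯7b5 (A♯ dominant seventh flat five) is A♯.
From C♯ to A♯ is 9 semitones, exactly the major sixth.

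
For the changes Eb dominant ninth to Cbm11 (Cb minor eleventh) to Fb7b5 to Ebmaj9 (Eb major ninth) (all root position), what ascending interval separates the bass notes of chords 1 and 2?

The roots are Eb and Cb.
From Eb to Cb: 8 semitones over a sixth = minor.

m6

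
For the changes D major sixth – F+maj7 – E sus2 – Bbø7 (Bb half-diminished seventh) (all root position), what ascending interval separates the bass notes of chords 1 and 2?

minor third

The roots are D and F.
From D to F: 3 semitones over a third = minor.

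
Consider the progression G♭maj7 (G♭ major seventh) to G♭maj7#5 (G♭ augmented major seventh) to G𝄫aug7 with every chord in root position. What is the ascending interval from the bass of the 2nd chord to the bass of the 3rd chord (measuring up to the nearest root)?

diminished octave

The roots are G♭ and G𝄫.
8 letter names make it an octave; at 11 semitones (a half step narrower than perfect) the quality is diminished.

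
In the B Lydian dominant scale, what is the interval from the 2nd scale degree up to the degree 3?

B lydian dominant: B C# D# E# F# G# A.
2nd scale degree = C#; 3rd degree = D#.
From C# to D# is 2 semitones, exactly the major second.

major second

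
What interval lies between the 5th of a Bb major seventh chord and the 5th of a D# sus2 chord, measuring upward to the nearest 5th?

Bb major seventh has F as its 5th, and D# sus2 has A# as its 5th.
F up to A# is 5 semitones, a half step wider than a major third, so the interval is augmented.

augmented 3rd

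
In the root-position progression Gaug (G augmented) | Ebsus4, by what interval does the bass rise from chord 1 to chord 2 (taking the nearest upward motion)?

minor 6th

The roots are G and Eb.
G up to Eb is 8 semitones, a half step narrower than a major sixth, so the interval is minor.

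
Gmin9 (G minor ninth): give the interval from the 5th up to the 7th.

minor third

Spelling the chord: G–B♭–D–F–A.
The 5th is D and the 7th is F.
From D to F: 3 semitones over a third = minor.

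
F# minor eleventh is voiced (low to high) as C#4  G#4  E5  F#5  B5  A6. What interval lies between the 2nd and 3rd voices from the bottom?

m6

Those voices are G#4 and E5.
From G# to E: 8 semitones over a sixth = minor.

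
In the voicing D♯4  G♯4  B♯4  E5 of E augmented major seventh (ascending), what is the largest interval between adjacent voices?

perfect 4th

Adjacent intervals: D♯4→G♯4 = perfect fourth; G♯4→B♯4 = major third; B♯4→E5 = diminished fourth.
The largest is D♯4 to G♯4, a perfect fourth (5 semitones).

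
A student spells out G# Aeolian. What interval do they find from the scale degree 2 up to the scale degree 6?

Spelling G# Aeolian: G# A# B C# D# E F#.
So we need the interval from A# up to E.
5 letter names make it a fifth; at 6 semitones (a half step narrower than perfect) the quality is diminished.

diminished fifth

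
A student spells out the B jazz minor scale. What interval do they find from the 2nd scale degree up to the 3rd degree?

minor second

Spelling the B jazz minor scale: B C# D E F# G# A#.
The 2nd scale degree is C# and the 3rd degree is D.
From C# to D: 1 semitone over a second = minor.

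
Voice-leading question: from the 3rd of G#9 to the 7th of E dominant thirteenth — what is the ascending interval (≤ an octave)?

The 3rd of G#9 is B#; the 7th of E dominant thirteenth is D.
3 letter names make it a third; at 2 semitones (a whole step narrower than major) the quality is diminished.

diminished third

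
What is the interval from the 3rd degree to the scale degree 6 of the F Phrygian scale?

perfect fourth

Spelling the F Phrygian scale: F G♭ A♭ B♭ C D♭ E♭.
That puts A♭ below D♭.
A♭ up to D♭ spans 4 letter names and 5 semitones — a perfect fourth.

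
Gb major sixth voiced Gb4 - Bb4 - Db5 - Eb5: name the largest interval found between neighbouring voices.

major third

Adjacent intervals: Gb4→Bb4 = major third; Bb4→Db5 = minor third; Db5→Eb5 = major second.
The largest is Gb4 to Bb4, a major third (4 semitones).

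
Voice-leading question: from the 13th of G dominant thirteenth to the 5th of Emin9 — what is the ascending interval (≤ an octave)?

G dominant thirteenth has E as its 13th, and Emin9 has B as its 5th.
Counting 5 letters and 7 half steps from E gives a perfect fifth.

perfect 5th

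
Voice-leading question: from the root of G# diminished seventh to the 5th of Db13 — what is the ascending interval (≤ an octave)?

diminished second

The root of G# diminished seventh is G#; the 5th of Db13 is Ab.
From G# to Ab: 0 semitones over a second = diminished.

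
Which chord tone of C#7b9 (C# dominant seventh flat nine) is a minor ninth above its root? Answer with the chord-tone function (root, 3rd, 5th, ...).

9th

C# dominant seventh flat nine: C#-E#-G#-B-D.
The root is C#. A minor ninth above C# is D.
D is the chord's 9th.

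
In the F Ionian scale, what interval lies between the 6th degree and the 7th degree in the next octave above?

major ninth

Spelling the F Ionian scale: F G A Bb C D E.
That puts D below E.
From D to E is 14 semitones, exactly the major ninth.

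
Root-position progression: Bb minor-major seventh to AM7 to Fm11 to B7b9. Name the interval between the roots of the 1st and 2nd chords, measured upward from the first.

major seventh

The roots are Bb and A.
Counting 7 letters and 11 half steps from Bb gives a major seventh.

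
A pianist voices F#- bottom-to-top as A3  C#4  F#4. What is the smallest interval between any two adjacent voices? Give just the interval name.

Adjacent intervals: A3→C#4 = major third; C#4→F#4 = perfect fourth.
The smallest is A3 to C#4, a major third (4 semitones).

major third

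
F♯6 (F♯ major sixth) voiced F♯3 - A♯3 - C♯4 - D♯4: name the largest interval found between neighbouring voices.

major third

Adjacent intervals: F♯3→A♯3 = major third; A♯3→C♯4 = minor third; C♯4→D♯4 = major second.
The largest is F♯3 to A♯3, a major third (4 semitones).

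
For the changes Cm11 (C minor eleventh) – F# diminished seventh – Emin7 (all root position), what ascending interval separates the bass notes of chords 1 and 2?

The roots are C and F#.
4 letter names make it a fourth; at 6 semitones (a half step wider than perfect) the quality is augmented.

augmented fourth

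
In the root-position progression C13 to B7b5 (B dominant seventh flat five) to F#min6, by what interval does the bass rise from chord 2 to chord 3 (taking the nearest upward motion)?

The roots are B and F#.
B up to F# spans 5 letter names and 7 semitones — a perfect fifth.

perfect fifth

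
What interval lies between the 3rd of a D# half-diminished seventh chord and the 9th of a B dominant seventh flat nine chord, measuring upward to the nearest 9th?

d5

The 3rd of D# half-diminished seventh is F#; the 9th of B dominant seventh flat nine is C.
From F# to C: 6 semitones over a fifth = diminished.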